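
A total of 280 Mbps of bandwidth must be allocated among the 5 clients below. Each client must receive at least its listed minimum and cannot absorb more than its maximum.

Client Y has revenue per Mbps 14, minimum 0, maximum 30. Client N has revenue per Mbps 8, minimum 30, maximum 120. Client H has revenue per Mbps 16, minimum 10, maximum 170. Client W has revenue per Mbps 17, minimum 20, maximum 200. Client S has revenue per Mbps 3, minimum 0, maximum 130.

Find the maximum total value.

4440

Meeting every minimum uses 0+30+10+20+0 = 60 Mbps, leaving 220.
Highest revenue per Mbps first: Client W 17 > Client H 16 > Client Y 14 > Client N 8 > Client S 3.
Give Client W 180 more to hit its cap of 200 → 40 left.
Client H: +40 (room for 160) → 50. Pool exhausted.
Total = 8×30 + 16×50 + 17×200 = 4440.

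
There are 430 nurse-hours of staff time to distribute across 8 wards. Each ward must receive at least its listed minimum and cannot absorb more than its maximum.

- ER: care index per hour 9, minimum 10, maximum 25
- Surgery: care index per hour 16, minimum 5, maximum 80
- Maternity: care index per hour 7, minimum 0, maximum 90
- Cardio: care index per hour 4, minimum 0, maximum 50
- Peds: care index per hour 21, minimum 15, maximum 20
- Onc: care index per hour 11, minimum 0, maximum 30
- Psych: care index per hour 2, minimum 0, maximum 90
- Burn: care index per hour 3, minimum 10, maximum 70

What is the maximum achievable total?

Meeting every minimum uses 10+5+0+0+15+0+0+10 = 40 nurse-hours, leaving 390.
Order the wards by care index per hour: Peds 21 > Surgery 16 > Onc 11 > ER 9 > Maternity 7 > Cardio 4 > Burn 3 > Psych 2.
Peds: +5 to 20 (cap) ; 385 left.
Surgery: +75 to 80 (cap) ; 310 left.
Onc takes 30 more to reach its cap of 30 ; 280 left.
ER: +15 to 25 (cap) ; 265 left.
Maternity: +90 to 90 (cap) ; 175 left.
Cardio takes 50 more to reach its cap of 50 ; 125 left.
Burn takes 60 more to reach its cap of 70 ; 65 left.
Only 65 left; Psych takes them to reach 65.
Total = 9×25 + 16×80 + 7×90 + 4×50 + 21×20 + 11×30 + 2×65 + 3×70 = 3425.

3425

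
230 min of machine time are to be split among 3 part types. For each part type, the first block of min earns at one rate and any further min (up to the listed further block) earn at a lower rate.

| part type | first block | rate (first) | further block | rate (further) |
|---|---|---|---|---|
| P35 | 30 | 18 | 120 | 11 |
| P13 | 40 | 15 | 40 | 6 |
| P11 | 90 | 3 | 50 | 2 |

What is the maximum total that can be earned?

Order all 6 blocks by rate: P35/T1 18 > P13/T1 15 > P35/T2 11 > P13/T2 6 > P11/T1 3 > P11/T2 2.
P35 T1 at 18: fill all 30 ; 200 left.
P13 T1 at 15: fill all 40 ; 160 left.
Fill P35 T2 block (120 at 11) ; 40 left.
P13 T2 at 6: fill all 40 ; 0 left.
Total = 18×30 + 15×40 + 11×120 + 6×40 = 2700.

2700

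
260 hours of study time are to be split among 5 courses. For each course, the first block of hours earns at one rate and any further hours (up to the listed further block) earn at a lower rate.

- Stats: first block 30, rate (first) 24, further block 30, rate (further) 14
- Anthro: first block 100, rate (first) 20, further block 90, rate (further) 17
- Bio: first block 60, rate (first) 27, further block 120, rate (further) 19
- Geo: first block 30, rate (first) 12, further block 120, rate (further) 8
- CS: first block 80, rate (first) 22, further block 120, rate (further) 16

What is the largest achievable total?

Order all 10 blocks by rate: Bio/first 27 > Stats/first 24 > CS/first 22 > Anthro/first 20 > Bio/second 19 > Anthro/second 17 > CS/second 16 > Stats/second 14 > Geo/first 12 > Geo/second 8.
Bio/first (27): +60 → 200 left.
Stats/first (24): +30 → 170 left.
Fill CS first block (80 at 22) → 90 left.
90 remain; put them into Anthro first at 20.
Total = 27×60 + 24×30 + 22×80 + 20×90 = 5900.

5900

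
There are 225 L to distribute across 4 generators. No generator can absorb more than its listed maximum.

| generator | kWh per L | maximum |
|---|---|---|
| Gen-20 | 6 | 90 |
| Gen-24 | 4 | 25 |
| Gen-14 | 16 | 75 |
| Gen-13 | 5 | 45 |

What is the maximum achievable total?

2025

Rank by kWh per L: Gen-14 16 > Gen-20 6 > Gen-13 5 > Gen-24 4.
Gen-14 takes 75 to reach its cap of 75 ; 150 left.
Give Gen-20 90 to hit its cap of 90 ; 60 left.
Give Gen-13 45 to hit its cap of 45 ; 15 left.
Gen-24 has room for 25 but only 15 remain, so it gets 15.
Total = 6×90 + 4×15 + 16×75 + 5×45 = 2025.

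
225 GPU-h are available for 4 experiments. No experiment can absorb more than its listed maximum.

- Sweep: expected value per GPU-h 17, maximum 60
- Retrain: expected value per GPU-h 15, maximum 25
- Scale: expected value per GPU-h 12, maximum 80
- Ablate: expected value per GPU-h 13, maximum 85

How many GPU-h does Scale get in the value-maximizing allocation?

55

Rank by expected value per GPU-h: Sweep 17 > Retrain 15 > Ablate 13 > Scale 12.
Sweep takes 60 to reach its cap of 60 — 165 left.
Retrain takes 25 to reach its cap of 25 — 140 left.
Give Ablate 85 to hit its cap of 85 — 55 left.
Scale has room for 80 but only 55 remain, so it gets 55.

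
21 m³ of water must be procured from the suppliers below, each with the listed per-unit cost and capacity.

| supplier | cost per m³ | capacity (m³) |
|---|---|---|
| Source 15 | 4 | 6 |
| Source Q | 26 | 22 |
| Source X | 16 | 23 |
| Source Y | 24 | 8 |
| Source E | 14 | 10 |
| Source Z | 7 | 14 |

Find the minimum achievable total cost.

136

Cheapest first:
Source 15 at 4: take all 6 m³ → 15 still needed.
Source Z (7): use full 14 → 1 m³ to go.
Source E at 14: take 1 of its 10 → requirement met.
Source X, Source Y, Source Q: unused.
Cost = 6×4 + 14×7 + 1×14 = 136.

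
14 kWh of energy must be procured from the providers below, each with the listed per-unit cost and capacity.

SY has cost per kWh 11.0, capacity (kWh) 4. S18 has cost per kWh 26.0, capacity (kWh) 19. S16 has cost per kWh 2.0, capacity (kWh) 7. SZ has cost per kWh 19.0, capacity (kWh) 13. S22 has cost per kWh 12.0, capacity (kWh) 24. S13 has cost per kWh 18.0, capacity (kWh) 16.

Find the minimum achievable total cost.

94

Cheapest first:
S16 at 2.0: take all 7 kWh — 7 still needed.
Take 4 from SY at 11.0 — need 3 more.
S22 (12.0): take the remaining 3 — done.
S13, SZ, S18: unused.
Cost = 7×2.0 + 4×11.0 + 3×12.0 = 94.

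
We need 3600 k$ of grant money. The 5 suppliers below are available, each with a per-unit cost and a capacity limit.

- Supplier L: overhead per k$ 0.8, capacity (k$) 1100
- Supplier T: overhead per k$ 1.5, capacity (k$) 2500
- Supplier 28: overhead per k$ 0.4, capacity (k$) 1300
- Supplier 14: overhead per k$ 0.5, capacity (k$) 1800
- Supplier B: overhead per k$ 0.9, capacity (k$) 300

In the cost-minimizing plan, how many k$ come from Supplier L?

Use suppliers in increasing cost order.
Supplier 28 at 0.4: take all 1300 k$ ; 2300 still needed.
Take 1800 from Supplier 14 at 0.5 ; need 500 more.
Take 500 from Supplier L at 0.8 to finish.
Supplier B, Supplier T: unused.

500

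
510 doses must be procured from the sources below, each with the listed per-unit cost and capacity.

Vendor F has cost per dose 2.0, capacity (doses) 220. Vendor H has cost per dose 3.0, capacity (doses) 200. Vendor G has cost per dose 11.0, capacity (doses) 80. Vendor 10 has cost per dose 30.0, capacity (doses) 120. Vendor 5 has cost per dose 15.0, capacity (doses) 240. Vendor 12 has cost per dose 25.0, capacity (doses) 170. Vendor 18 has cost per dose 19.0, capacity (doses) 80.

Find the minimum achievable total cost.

2070

Fill from the cheapest source first.
Take 220 from Vendor F at 2.0 — need 290 more.
Vendor H (3.0): use full 200 — 90 doses to go.
Vendor G at 11.0: take all 80 doses — 10 still needed.
Vendor 5 at 15.0: take 10 of its 240 — requirement met.
Vendor 18, Vendor 12, Vendor 10: unused.
Cost = 220×2.0 + 200×3.0 + 80×11.0 + 10×15.0 = 2070.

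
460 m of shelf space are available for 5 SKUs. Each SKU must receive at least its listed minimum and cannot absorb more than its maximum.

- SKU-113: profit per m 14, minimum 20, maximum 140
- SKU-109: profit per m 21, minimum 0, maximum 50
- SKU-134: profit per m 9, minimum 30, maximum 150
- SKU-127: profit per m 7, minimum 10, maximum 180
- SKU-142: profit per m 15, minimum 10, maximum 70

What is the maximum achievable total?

5760

Meeting every minimum uses 20+0+30+10+10 = 70 m, leaving 390.
Rank by profit per m: SKU-109 21 > SKU-142 15 > SKU-113 14 > SKU-134 9 > SKU-127 7.
Give SKU-109 50 more to hit its cap of 50 ; 340 left.
SKU-142 takes 60 more to reach its cap of 70 ; 280 left.
SKU-113 takes 120 more to reach its cap of 140 ; 160 left.
SKU-134 takes 120 more to reach its cap of 150 ; 40 left.
SKU-127 has room for 170 more but only 40 remain, so it gets 50.
Total = 14×140 + 21×50 + 9×150 + 7×50 + 15×70 = 5760.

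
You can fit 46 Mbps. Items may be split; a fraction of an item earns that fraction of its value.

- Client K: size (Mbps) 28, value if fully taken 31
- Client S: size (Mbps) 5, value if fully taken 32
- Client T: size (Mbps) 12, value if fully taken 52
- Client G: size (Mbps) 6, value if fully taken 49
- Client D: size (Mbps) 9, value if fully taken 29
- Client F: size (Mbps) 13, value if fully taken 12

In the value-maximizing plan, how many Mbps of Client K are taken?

14

Sort by value density: Client G 49/6≈8.17, Client S 32/5≈6.4, Client T 52/12≈4.33, Client D 29/9≈3.22, Client K 31/28≈1.11, Client F 12/13≈0.923.
Take all of Client G (6 Mbps, value 49) ; 40 Mbps left.
All 5 Mbps of Client S fit (value 32) ; 35 remain.
All 12 Mbps of Client T fit (value 52) ; 23 remain.
All 9 Mbps of Client D fit (value 29) ; 14 remain.
Fill the last 14 Mbps with part of Client K: 14/28 of it earns 15.5.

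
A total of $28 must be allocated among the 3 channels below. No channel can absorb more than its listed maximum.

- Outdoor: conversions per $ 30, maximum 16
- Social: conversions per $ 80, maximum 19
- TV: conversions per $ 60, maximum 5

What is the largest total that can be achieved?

1940

Highest conversions per $ first: Social 80 > TV 60 > Outdoor 30.
Social: +19 to 19 (cap) ; 9 left.
TV: +5 to 5 (cap) ; 4 left.
Outdoor has room for 16 but only 4 remain, so it gets 4.
Total = 30×4 + 80×19 + 60×5 = 1940.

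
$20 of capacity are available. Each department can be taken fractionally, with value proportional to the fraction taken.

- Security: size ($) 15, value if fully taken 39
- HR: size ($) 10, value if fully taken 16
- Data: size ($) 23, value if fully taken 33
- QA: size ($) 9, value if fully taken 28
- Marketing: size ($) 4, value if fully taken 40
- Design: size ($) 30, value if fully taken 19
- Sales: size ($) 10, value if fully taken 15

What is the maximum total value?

86.2

Rank by value-to-size ratio: Marketing 40/4≈10, QA 28/9≈3.11, Security 39/15≈2.6, HR 16/10≈1.6, Sales 15/10≈1.5, Data 33/23≈1.43, Design 19/30≈0.633.
Take all of Marketing (4 $, value 40) — 16 $ left.
Take all of QA (9 $, value 28) — 7 $ left.
Only 7 $ remain; take 7/15 of Security for value 39×7/15 = 18.2.
Total value = 86.2.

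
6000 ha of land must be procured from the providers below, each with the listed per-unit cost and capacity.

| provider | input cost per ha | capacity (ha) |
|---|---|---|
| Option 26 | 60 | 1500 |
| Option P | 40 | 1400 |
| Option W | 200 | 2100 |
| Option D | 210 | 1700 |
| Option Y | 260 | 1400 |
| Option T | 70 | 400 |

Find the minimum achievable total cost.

Use providers in increasing cost order.
Take 1400 from Option P at 40 — need 4600 more.
Take 1500 from Option 26 at 60 — need 3100 more.
Option T (70): use full 400 — 2700 ha to go.
Option W at 200: take all 2100 ha — 600 still needed.
Option D at 210: take 600 of its 1700 — requirement met.
Option Y: unused.
Cost = 1400×40 + 1500×60 + 400×70 + 2100×200 + 600×210 = 720000.

720000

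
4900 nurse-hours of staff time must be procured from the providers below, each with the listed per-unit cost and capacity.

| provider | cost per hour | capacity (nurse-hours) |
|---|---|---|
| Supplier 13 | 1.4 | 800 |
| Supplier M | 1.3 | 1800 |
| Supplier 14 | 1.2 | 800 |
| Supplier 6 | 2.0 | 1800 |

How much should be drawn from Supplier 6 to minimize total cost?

1500

Use providers in increasing cost order.
Supplier 14 at 1.2: take all 800 nurse-hours → 4100 still needed.
Take 1800 from Supplier M at 1.3 → need 2300 more.
Take 800 from Supplier 13 at 1.4 → need 1500 more.
Supplier 6 at 2.0: take 1500 of its 1800 → requirement met.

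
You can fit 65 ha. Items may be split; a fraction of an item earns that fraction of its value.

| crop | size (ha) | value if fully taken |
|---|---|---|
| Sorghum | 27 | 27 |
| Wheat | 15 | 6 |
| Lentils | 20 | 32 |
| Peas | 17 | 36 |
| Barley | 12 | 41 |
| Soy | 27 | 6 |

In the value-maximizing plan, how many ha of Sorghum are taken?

Rank by value-to-size ratio: Barley 41/12≈3.42, Peas 36/17≈2.12, Lentils 32/20≈1.6, Sorghum 27/27≈1, Wheat 6/15≈0.4, Soy 6/27≈0.222.
Barley: take in full, 12 ha for value 41 ; 53 left.
Take all of Peas (17 ha, value 36) ; 36 ha left.
Lentils: take in full, 20 ha for value 32 ; 16 left.
16 ha left: a 16/27 share of Sorghum gives 27×16/27 = 16.

16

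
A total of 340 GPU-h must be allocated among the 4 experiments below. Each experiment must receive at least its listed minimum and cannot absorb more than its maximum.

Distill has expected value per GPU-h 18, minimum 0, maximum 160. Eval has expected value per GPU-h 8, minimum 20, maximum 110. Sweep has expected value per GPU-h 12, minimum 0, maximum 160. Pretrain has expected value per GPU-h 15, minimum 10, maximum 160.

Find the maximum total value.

Meeting every minimum uses 0+20+0+10 = 30 GPU-h, leaving 310.
Highest expected value per GPU-h first: Distill 18 > Pretrain 15 > Sweep 12 > Eval 8.
Give Distill 160 more to hit its cap of 160 → 150 left.
Pretrain takes 150 more to reach its cap of 160 → 0 left.
Total = 18×160 + 8×20 + 15×160 = 5440.

5440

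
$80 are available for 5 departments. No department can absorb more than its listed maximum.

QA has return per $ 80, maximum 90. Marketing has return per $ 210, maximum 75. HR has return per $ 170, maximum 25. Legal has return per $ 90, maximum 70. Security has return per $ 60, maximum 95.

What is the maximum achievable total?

Highest return per $ first: Marketing 210 > HR 170 > Legal 90 > QA 80 > Security 60.
Give Marketing 75 to hit its cap of 75 — 5 left.
HR has room for 25 but only 5 remain, so it gets 5.
Total = 210×75 + 170×5 = 16600.

16600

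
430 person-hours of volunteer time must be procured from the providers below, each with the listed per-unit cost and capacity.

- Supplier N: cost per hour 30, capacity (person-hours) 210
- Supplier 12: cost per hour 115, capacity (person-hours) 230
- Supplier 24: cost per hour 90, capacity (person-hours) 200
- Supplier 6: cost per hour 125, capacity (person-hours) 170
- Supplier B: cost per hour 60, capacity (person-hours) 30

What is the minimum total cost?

25200

Fill from the cheapest provider first.
Take 210 from Supplier N at 30 → need 220 more.
Take 30 from Supplier B at 60 → need 190 more.
Supplier 24 (90): take the remaining 190 → done.
Supplier 12, Supplier 6: unused.
Cost = 210×30 + 30×60 + 190×90 = 25200.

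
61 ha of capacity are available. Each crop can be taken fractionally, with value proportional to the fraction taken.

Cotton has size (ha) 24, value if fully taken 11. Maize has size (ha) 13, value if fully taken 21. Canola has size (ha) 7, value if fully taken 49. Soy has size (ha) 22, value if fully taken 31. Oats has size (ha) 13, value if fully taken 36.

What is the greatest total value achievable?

Rank by value-to-size ratio: Canola 49/7≈7, Oats 36/13≈2.77, Maize 21/13≈1.62, Soy 31/22≈1.41, Cotton 11/24≈0.458.
Canola: take in full, 7 ha for value 49 ; 54 left.
All 13 ha of Oats fit (value 36) ; 41 remain.
All 13 ha of Maize fit (value 21) ; 28 remain.
Take all of Soy (22 ha, value 31) ; 6 ha left.
Only 6 ha remain; take 6/24 of Cotton for value 11×6/24 = 2.75.
Total value = 139.75.

139.75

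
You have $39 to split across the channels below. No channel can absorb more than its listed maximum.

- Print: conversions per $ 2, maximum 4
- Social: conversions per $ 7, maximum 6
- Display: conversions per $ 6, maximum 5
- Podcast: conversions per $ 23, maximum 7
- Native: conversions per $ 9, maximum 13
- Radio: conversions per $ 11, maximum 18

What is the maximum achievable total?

483

Highest conversions per $ first: Podcast 23 > Radio 11 > Native 9 > Social 7 > Display 6 > Print 2.
Podcast: +7 to 7 (cap) — 32 left.
Radio: +18 to 18 (cap) — 14 left.
Native takes 13 to reach its cap of 13 — 1 left.
Social has room for 6 but only 1 remain, so it gets 1.
Total = 7×1 + 23×7 + 9×13 + 11×18 = 483.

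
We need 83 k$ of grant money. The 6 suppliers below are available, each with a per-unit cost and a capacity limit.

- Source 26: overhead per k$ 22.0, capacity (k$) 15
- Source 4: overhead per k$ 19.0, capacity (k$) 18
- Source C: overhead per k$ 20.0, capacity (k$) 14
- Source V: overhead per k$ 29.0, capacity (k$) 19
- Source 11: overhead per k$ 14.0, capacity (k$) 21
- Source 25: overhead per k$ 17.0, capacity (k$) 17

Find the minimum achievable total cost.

Fill from the cheapest supplier first.
Source 11 (14.0): use full 21 → 62 k$ to go.
Source 25 (17.0): use full 17 → 45 k$ to go.
Source 4 at 19.0: take all 18 k$ → 27 still needed.
Source C (20.0): use full 14 → 13 k$ to go.
Source 26 (22.0): take the remaining 13 → done.
Source V: unused.
Cost = 21×14.0 + 17×17.0 + 18×19.0 + 14×20.0 + 13×22.0 = 1491.

1491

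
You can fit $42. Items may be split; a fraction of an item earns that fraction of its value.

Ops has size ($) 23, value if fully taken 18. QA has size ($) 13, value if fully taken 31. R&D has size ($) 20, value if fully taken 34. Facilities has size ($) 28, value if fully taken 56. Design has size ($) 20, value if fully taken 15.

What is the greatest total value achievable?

88.7

Best value per unit of size first: QA 31/13≈2.38, Facilities 56/28≈2, R&D 34/20≈1.7, Ops 18/23≈0.783, Design 15/20≈0.75.
QA: take in full, 13 $ for value 31 → 29 left.
Facilities: take in full, 28 $ for value 56 → 1 left.
1 $ left: a 1/20 share of R&D gives 34×1/20 = 1.7.
Total value = 88.7.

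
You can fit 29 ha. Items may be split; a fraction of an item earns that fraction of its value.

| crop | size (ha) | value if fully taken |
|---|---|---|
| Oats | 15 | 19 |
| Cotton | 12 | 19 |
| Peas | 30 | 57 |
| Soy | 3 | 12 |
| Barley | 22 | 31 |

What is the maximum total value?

Best value per unit of size first: Soy 12/3≈4, Peas 57/30≈1.9, Cotton 19/12≈1.58, Barley 31/22≈1.41, Oats 19/15≈1.27.
Soy: take in full, 3 ha for value 12 → 26 left.
26 ha left: a 26/30 share of Peas gives 57×26/30 = 49.4.
Total value = 61.4.

61.4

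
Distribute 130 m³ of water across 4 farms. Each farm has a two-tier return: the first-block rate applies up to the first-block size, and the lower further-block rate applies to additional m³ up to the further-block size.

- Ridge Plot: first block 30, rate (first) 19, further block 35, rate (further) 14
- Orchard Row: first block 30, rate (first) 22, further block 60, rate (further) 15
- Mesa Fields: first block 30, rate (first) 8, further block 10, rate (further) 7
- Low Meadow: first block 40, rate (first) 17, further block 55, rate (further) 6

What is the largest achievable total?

2360

Order all 8 blocks by rate: Orchard Row/T1 22 > Ridge Plot/T1 19 > Low Meadow/T1 17 > Orchard Row/T2 15 > Ridge Plot/T2 14 > Mesa Fields/T1 8 > Mesa Fields/T2 7 > Low Meadow/T2 6.
Orchard Row T1 at 22: fill all 30 ; 100 left.
Ridge Plot/T1 (19): +30 ; 70 left.
Low Meadow/T1 (17): +40 ; 30 left.
30 remain; put them into Orchard Row T2 at 15.
Total = 22×30 + 19×30 + 17×40 + 15×30 = 2360.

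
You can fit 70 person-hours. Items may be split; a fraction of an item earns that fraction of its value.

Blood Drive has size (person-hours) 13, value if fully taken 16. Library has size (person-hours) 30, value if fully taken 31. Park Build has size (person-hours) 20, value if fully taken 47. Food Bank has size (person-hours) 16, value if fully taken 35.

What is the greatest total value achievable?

119.7

Sort by value density: Park Build 47/20≈2.35, Food Bank 35/16≈2.19, Blood Drive 16/13≈1.23, Library 31/30≈1.03.
All 20 person-hours of Park Build fit (value 47) ; 50 remain.
All 16 person-hours of Food Bank fit (value 35) ; 34 remain.
All 13 person-hours of Blood Drive fit (value 16) ; 21 remain.
21 person-hours left: a 21/30 share of Library gives 31×21/30 = 21.7.
Total value = 119.7.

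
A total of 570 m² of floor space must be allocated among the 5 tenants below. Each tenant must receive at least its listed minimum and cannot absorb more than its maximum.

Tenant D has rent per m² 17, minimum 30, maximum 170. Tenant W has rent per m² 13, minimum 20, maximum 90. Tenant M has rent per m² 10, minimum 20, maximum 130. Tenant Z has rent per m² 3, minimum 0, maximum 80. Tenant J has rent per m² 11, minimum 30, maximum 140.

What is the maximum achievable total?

Meeting every minimum uses 30+20+20+0+30 = 100 m², leaving 470.
Order the tenants by rent per m²: Tenant D 17 > Tenant W 13 > Tenant J 11 > Tenant M 10 > Tenant Z 3.
Give Tenant D 140 more to hit its cap of 170 → 330 left.
Tenant W takes 70 more to reach its cap of 90 → 260 left.
Tenant J takes 110 more to reach its cap of 140 → 150 left.
Tenant M: +110 to 130 (cap) → 40 left.
Only 40 left; Tenant Z takes them to reach 40.
Total = 17×170 + 13×90 + 10×130 + 3×40 + 11×140 = 7020.

7020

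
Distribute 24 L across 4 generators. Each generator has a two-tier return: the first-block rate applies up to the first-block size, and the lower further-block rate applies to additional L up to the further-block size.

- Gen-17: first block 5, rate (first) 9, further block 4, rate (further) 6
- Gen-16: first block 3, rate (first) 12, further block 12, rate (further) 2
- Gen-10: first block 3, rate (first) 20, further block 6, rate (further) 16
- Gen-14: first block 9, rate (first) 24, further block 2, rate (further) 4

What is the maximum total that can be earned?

Treat each block as its own option and order by rate: Gen-14/tier1 24 > Gen-10/tier1 20 > Gen-10/tier2 16 > Gen-16/tier1 12 > Gen-17/tier1 9 > Gen-17/tier2 6 > Gen-14/tier2 4 > Gen-16/tier2 2.
Gen-14/tier1 (24): +9 → 15 left.
Gen-10 tier1 at 20: fill all 3 → 12 left.
Gen-10/tier2 (16): +6 → 6 left.
Gen-16 tier1 at 12: fill all 3 → 3 left.
Gen-17/tier1: +3 of 5 at 9; pool empty.
Total = 24×9 + 20×3 + 16×6 + 12×3 + 9×3 = 435.

435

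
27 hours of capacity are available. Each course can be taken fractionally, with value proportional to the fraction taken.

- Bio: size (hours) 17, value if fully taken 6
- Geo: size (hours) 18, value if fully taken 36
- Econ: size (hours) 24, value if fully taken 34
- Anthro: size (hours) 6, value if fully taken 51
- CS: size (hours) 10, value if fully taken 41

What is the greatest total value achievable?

114

Best value per unit of size first: Anthro 51/6≈8.5, CS 41/10≈4.1, Geo 36/18≈2, Econ 34/24≈1.42, Bio 6/17≈0.353.
All 6 hours of Anthro fit (value 51) → 21 remain.
Take all of CS (10 hours, value 41) → 11 hours left.
Only 11 hours remain; take 11/18 of Geo for value 36×11/18 = 22.
Total value = 114.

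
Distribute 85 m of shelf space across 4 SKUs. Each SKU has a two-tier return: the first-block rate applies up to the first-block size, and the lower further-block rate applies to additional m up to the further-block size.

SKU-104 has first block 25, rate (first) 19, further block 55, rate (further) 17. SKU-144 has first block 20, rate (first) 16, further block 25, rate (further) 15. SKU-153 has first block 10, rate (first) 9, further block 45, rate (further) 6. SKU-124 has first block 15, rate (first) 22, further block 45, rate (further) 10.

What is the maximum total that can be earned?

Order all 8 blocks by rate: SKU-124/tier1 22 > SKU-104/tier1 19 > SKU-104/tier2 17 > SKU-144/tier1 16 > SKU-144/tier2 15 > SKU-124/tier2 10 > SKU-153/tier1 9 > SKU-153/tier2 6.
SKU-124/tier1 (22): +15 ; 70 left.
Fill SKU-104 tier1 block (25 at 19) ; 45 left.
SKU-104/tier2: +45 of 55 at 17; pool empty.
Total = 22×15 + 19×25 + 17×45 = 1570.

1570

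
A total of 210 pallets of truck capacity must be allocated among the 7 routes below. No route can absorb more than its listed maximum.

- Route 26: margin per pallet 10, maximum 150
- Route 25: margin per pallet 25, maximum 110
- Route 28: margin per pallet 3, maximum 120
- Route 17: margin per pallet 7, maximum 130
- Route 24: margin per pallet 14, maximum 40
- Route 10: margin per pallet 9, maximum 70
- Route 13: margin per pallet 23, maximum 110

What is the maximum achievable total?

5050

Highest margin per pallet first: Route 25 25 > Route 13 23 > Route 24 14 > Route 26 10 > Route 10 9 > Route 17 7 > Route 28 3.
Route 25 takes 110 to reach its cap of 110 → 100 left.
Route 13: +100 (room for 110) → 100. Pool exhausted.
Total = 25×110 + 23×100 = 5050.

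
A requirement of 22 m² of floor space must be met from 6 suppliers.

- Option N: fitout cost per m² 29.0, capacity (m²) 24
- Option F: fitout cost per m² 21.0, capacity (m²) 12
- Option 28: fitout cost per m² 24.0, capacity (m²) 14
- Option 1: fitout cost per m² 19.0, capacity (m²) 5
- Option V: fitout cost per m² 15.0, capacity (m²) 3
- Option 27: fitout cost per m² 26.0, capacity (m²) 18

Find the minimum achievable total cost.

Use suppliers in increasing cost order.
Take 3 from Option V at 15.0 → need 19 more.
Option 1 at 19.0: take all 5 m² → 14 still needed.
Take 12 from Option F at 21.0 → need 2 more.
Option 28 at 24.0: take 2 of its 14 → requirement met.
Option 27, Option N: unused.
Cost = 3×15.0 + 5×19.0 + 12×21.0 + 2×24.0 = 440.

440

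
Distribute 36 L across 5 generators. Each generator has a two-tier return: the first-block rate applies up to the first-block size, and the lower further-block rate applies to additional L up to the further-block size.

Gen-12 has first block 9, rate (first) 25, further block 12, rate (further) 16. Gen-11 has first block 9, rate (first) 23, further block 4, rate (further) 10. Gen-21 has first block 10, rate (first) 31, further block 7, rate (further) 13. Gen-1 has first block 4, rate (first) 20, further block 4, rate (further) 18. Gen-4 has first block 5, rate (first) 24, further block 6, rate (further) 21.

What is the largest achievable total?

Rank every tier by rate: Gen-21/T1 31 > Gen-12/T1 25 > Gen-4/T1 24 > Gen-11/T1 23 > Gen-4/T2 21 > Gen-1/T1 20 > Gen-1/T2 18 > Gen-12/T2 16 > Gen-21/T2 13 > Gen-11/T2 10.
Gen-21/T1 (31): +10 ; 26 left.
Gen-12/T1 (25): +9 ; 17 left.
Gen-4 T1 at 24: fill all 5 ; 12 left.
Fill Gen-11 T1 block (9 at 23) ; 3 left.
Gen-4/T2: +3 of 6 at 21; pool empty.
Total = 31×10 + 25×9 + 24×5 + 23×9 + 21×3 = 925.

925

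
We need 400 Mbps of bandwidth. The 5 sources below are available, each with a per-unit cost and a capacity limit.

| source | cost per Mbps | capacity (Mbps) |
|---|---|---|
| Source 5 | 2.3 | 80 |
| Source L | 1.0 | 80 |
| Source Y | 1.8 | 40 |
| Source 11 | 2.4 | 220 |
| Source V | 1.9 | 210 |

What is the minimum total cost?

Cheapest first:
Take 80 from Source L at 1.0 → need 320 more.
Source Y (1.8): use full 40 → 280 Mbps to go.
Take 210 from Source V at 1.9 → need 70 more.
Source 5 at 2.3: take 70 of its 80 → requirement met.
Source 11: unused.
Cost = 80×1.0 + 40×1.8 + 210×1.9 + 70×2.3 = 712.

712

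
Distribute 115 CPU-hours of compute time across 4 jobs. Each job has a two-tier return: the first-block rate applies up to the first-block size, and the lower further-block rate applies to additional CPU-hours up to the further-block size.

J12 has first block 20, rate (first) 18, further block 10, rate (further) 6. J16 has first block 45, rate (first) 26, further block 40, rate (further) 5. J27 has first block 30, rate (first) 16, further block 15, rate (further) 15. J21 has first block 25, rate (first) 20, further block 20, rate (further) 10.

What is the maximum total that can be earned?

Rank every tier by rate: J16/tier1 26 > J21/tier1 20 > J12/tier1 18 > J27/tier1 16 > J27/tier2 15 > J21/tier2 10 > J12/tier2 6 > J16/tier2 5.
Fill J16 tier1 block (45 at 26) ; 70 left.
J21 tier1 at 20: fill all 25 ; 45 left.
Fill J12 tier1 block (20 at 18) ; 25 left.
J27/tier1: +25 of 30 at 16; pool empty.
Total = 26×45 + 20×25 + 18×20 + 16×25 = 2430.

2430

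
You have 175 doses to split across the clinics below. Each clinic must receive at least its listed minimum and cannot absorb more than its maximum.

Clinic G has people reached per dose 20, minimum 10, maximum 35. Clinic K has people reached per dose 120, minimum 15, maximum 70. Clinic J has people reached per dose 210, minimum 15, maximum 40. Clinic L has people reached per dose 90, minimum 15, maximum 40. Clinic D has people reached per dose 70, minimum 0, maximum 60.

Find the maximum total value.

21650

Meeting every minimum uses 10+15+15+15+0 = 55 doses, leaving 120.
Rank by people reached per dose: Clinic J 210 > Clinic K 120 > Clinic L 90 > Clinic D 70 > Clinic G 20.
Give Clinic J 25 more to hit its cap of 40 → 95 left.
Give Clinic K 55 more to hit its cap of 70 → 40 left.
Clinic L takes 25 more to reach its cap of 40 → 15 left.
Clinic D has room for 60 more but only 15 remain, so it gets 15.
Total = 20×10 + 120×70 + 210×40 + 90×40 + 70×15 = 21650.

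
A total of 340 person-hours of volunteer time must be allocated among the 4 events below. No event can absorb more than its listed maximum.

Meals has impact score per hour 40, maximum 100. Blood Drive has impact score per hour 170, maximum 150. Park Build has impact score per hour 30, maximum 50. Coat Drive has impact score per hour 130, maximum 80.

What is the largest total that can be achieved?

Highest impact score per hour first: Blood Drive 170 > Coat Drive 130 > Meals 40 > Park Build 30.
Give Blood Drive 150 to hit its cap of 150 — 190 left.
Give Coat Drive 80 to hit its cap of 80 — 110 left.
Meals takes 100 to reach its cap of 100 — 10 left.
Park Build has room for 50 but only 10 remain, so it gets 10.
Total = 40×100 + 170×150 + 30×10 + 130×80 = 40200.

40200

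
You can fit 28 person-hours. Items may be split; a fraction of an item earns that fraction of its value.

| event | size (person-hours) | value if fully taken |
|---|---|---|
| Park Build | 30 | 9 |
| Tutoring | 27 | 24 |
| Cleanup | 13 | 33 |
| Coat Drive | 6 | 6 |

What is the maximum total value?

47

Best value per unit of size first: Cleanup 33/13≈2.54, Coat Drive 6/6≈1, Tutoring 24/27≈0.889, Park Build 9/30≈0.3.
All 13 person-hours of Cleanup fit (value 33) ; 15 remain.
Take all of Coat Drive (6 person-hours, value 6) ; 9 person-hours left.
Fill the last 9 person-hours with part of Tutoring: 9/27 of it earns 8.
Total value = 47.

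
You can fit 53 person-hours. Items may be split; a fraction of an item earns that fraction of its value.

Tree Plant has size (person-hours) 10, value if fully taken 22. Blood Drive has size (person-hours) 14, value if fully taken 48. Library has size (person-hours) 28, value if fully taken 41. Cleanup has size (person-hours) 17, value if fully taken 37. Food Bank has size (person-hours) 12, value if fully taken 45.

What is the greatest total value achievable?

Sort by value density: Food Bank 45/12≈3.75, Blood Drive 48/14≈3.43, Tree Plant 22/10≈2.2, Cleanup 37/17≈2.18, Library 41/28≈1.46.
Food Bank: take in full, 12 person-hours for value 45 — 41 left.
Blood Drive: take in full, 14 person-hours for value 48 — 27 left.
All 10 person-hours of Tree Plant fit (value 22) — 17 remain.
Cleanup: take in full, 17 person-hours for value 37 — 0 left.
Total value = 152.

152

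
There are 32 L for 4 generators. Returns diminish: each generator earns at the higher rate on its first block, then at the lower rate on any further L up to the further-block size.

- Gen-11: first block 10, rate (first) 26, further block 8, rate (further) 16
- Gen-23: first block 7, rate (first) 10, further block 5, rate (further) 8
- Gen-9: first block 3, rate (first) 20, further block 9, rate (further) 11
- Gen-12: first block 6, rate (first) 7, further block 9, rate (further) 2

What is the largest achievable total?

567

Treat each block as its own option and order by rate: Gen-11/first 26 > Gen-9/first 20 > Gen-11/second 16 > Gen-9/second 11 > Gen-23/first 10 > Gen-23/second 8 > Gen-12/first 7 > Gen-12/second 2.
Gen-11/first (26): +10 → 22 left.
Gen-9 first at 20: fill all 3 → 19 left.
Fill Gen-11 second block (8 at 16) → 11 left.
Fill Gen-9 second block (9 at 11) → 2 left.
2 remain; put them into Gen-23 first at 10.
Total = 26×10 + 20×3 + 16×8 + 11×9 + 10×2 = 567.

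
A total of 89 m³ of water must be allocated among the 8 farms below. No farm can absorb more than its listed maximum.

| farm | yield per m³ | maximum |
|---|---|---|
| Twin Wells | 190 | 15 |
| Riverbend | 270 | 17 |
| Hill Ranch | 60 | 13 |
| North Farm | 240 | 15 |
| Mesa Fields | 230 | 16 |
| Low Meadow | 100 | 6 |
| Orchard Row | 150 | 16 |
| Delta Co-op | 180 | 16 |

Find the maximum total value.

19100

Highest yield per m³ first: Riverbend 270 > North Farm 240 > Mesa Fields 230 > Twin Wells 190 > Delta Co-op 180 > Orchard Row 150 > Low Meadow 100 > Hill Ranch 60.
Riverbend takes 17 to reach its cap of 17 ; 72 left.
North Farm: +15 to 15 (cap) ; 57 left.
Mesa Fields takes 16 to reach its cap of 16 ; 41 left.
Twin Wells: +15 to 15 (cap) ; 26 left.
Give Delta Co-op 16 to hit its cap of 16 ; 10 left.
Orchard Row has room for 16 but only 10 remain, so it gets 10.
Total = 190×15 + 270×17 + 240×15 + 230×16 + 150×10 + 180×16 = 19100.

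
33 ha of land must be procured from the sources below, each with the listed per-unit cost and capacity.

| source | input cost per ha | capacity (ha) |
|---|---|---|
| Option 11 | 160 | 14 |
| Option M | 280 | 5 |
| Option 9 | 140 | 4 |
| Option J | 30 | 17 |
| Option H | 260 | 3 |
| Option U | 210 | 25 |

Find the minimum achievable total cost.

2990

Use sources in increasing cost order.
Take 17 from Option J at 30 ; need 16 more.
Take 4 from Option 9 at 140 ; need 12 more.
Option 11 at 160: take 12 of its 14 ; requirement met.
Option U, Option H, Option M: unused.
Cost = 17×30 + 4×140 + 12×160 = 2990.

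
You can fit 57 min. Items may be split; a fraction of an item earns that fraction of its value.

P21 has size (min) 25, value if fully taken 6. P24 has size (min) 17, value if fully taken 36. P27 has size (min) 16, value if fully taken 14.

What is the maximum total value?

55.76

Sort by value density: P24 36/17≈2.12, P27 14/16≈0.875, P21 6/25≈0.24.
All 17 min of P24 fit (value 36) → 40 remain.
All 16 min of P27 fit (value 14) → 24 remain.
Fill the last 24 min with part of P21: 24/25 of it earns 5.76.
Total value = 55.76.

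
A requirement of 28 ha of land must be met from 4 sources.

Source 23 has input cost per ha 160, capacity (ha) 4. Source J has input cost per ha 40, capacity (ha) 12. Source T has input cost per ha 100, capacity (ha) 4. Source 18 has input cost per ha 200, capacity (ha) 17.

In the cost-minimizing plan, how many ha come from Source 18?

8

Fill from the cheapest source first.
Take 12 from Source J at 40 — need 16 more.
Take 4 from Source T at 100 — need 12 more.
Source 23 (160): use full 4 — 8 ha to go.
Source 18 (200): take the remaining 8 — done.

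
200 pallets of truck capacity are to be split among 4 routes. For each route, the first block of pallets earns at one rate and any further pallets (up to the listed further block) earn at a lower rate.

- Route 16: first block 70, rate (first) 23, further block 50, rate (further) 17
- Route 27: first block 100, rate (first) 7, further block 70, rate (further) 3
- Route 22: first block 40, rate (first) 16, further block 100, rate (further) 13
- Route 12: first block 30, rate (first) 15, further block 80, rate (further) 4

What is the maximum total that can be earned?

Order all 8 blocks by rate: Route 16/first 23 > Route 16/second 17 > Route 22/first 16 > Route 12/first 15 > Route 22/second 13 > Route 27/first 7 > Route 12/second 4 > Route 27/second 3.
Fill Route 16 first block (70 at 23) — 130 left.
Route 16 second at 17: fill all 50 — 80 left.
Route 22 first at 16: fill all 40 — 40 left.
Fill Route 12 first block (30 at 15) — 10 left.
Route 22/second: +10 of 100 at 13; pool empty.
Total = 23×70 + 17×50 + 16×40 + 15×30 + 13×10 = 3680.

3680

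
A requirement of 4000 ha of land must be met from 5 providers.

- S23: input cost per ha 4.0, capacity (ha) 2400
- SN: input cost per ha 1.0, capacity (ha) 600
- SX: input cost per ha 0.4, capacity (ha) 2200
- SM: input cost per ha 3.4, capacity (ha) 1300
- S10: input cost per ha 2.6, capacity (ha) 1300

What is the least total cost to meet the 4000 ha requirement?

Cheapest first:
SX at 0.4: take all 2200 ha — 1800 still needed.
SN (1.0): use full 600 — 1200 ha to go.
S10 (2.6): take the remaining 1200 — done.
SM, S23: unused.
Cost = 2200×0.4 + 600×1.0 + 1200×2.6 = 4600.

4600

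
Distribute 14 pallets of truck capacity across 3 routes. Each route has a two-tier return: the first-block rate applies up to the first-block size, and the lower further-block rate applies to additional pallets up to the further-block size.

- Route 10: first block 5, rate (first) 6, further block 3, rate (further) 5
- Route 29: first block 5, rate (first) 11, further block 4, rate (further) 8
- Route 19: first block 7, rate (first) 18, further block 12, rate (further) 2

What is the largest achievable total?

Rank every tier by rate: Route 19/tier1 18 > Route 29/tier1 11 > Route 29/tier2 8 > Route 10/tier1 6 > Route 10/tier2 5 > Route 19/tier2 2.
Route 19 tier1 at 18: fill all 7 — 7 left.
Route 29 tier1 at 11: fill all 5 — 2 left.
2 remain; put them into Route 29 tier2 at 8.
Total = 18×7 + 11×5 + 8×2 = 197.

197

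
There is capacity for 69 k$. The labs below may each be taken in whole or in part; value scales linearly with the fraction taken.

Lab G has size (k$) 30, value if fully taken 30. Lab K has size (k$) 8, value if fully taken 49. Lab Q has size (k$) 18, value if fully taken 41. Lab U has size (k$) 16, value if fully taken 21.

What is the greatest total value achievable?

Sort by value density: Lab K 49/8≈6.12, Lab Q 41/18≈2.28, Lab U 21/16≈1.31, Lab G 30/30≈1.
Lab K: take in full, 8 k$ for value 49 — 61 left.
All 18 k$ of Lab Q fit (value 41) — 43 remain.
All 16 k$ of Lab U fit (value 21) — 27 remain.
27 k$ left: a 27/30 share of Lab G gives 30×27/30 = 27.
Total value = 138.

138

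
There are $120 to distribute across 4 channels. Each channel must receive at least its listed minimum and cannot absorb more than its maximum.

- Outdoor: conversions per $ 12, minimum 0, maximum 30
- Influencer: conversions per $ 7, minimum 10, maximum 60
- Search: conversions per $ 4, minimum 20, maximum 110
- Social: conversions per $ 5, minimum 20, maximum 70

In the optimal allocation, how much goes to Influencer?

Meeting every minimum uses 0+10+20+20 = 50 $, leaving 70.
Order the channels by conversions per $: Outdoor 12 > Influencer 7 > Social 5 > Search 4.
Outdoor: +30 to 30 (cap) ; 40 left.
Influencer: +40 (room for 50) → 50. Pool exhausted.

50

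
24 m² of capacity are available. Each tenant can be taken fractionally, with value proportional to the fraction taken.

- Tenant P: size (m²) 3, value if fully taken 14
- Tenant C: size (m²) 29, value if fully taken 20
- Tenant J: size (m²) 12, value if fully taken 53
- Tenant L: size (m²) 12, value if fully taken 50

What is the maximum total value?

104.5

Rank by value-to-size ratio: Tenant P 14/3≈4.67, Tenant J 53/12≈4.42, Tenant L 50/12≈4.17, Tenant C 20/29≈0.69.
Tenant P: take in full, 3 m² for value 14 — 21 left.
Tenant J: take in full, 12 m² for value 53 — 9 left.
Fill the last 9 m² with part of Tenant L: 9/12 of it earns 37.5.
Total value = 104.5.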